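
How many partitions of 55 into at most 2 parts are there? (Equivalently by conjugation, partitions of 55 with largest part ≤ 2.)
p(55, parts ≤ 2) = 28

Use the recurrence p(n, m) = p(n, m−1) + p(n−m, m): either the largest part is < m (count p(n, m−1)) or the largest part is exactly m (remove one copy of m, count p(n−m, m)). With p(0, ·) = 1 this gives p(55, parts ≤ 2) = 28. (By conjugating Young diagrams, this also counts partitions of 55 into at most 2 parts.)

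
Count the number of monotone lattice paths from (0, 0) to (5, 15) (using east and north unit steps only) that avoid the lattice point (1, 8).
Number of paths = 12534

Total paths from (0, 0) to (5, 15): C(20, 5) = 15504. Paths through (1, 8): (paths (0, 0) → (1, 8)) × (paths (1, 8) → (5, 15)) = C(9, 1) · C(11, 4) = 9 · 330 = 2970. Avoidance count = 15504 − 2970 = 12534.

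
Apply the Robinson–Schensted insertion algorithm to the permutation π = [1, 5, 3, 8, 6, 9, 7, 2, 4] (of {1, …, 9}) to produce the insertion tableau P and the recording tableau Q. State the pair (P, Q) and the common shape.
P = [1, 2, 4, 7] / [3, 6, 9] / [5, 8];  Q = [1, 2, 4, 6] / [3, 5, 7] / [8, 9];  common shape = (4, 3, 2)

Row-insert the values π_1, π_2, … into P one at a time, bumping the leftmost entry strictly greater than the inserted value down to the next row. The recording tableau Q records, in position (i, j), the step at which that cell was added to P.
  Insert 1 (step 1): P = [1];  Q = [1]
  Insert 5 (step 2): P = [1, 5];  Q = [1, 2]
  Insert 3 (step 3): P = [1, 3] / [5];  Q = [1, 2] / [3]
  Insert 8 (step 4): P = [1, 3, 8] / [5];  Q = [1, 2, 4] / [3]
  Insert 6 (step 5): P = [1, 3, 6] / [5, 8];  Q = [1, 2, 4] / [3, 5]
  Insert 9 (step 6): P = [1, 3, 6, 9] / [5, 8];  Q = [1, 2, 4, 6] / [3, 5]
  Insert 7 (step 7): P = [1, 3, 6, 7] / [5, 8, 9];  Q = [1, 2, 4, 6] / [3, 5, 7]
  Insert 2 (step 8): P = [1, 2, 6, 7] / [3, 8, 9] / [5];  Q = [1, 2, 4, 6] / [3, 5, 7] / [8]
  Insert 4 (step 9): P = [1, 2, 4, 7] / [3, 6, 9] / [5, 8];  Q = [1, 2, 4, 6] / [3, 5, 7] / [8, 9]
Final shape: (4, 3, 2).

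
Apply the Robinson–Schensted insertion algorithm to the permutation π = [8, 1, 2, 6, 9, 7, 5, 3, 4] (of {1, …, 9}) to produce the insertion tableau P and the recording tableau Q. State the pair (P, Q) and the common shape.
P = [1, 2, 3, 4] / [5, 7] / [6, 9] / [8];  Q = [1, 3, 4, 5] / [2, 6] / [7, 9] / [8];  common shape = (4, 2, 2, 1)

Row-insert the values π_1, π_2, … into P one at a time, bumping the leftmost entry strictly greater than the inserted value down to the next row. The recording tableau Q records, in position (i, j), the step at which that cell was added to P.
  Insert 8 (step 1): P = [8];  Q = [1]
  Insert 1 (step 2): P = [1] / [8];  Q = [1] / [2]
  Insert 2 (step 3): P = [1, 2] / [8];  Q = [1, 3] / [2]
  Insert 6 (step 4): P = [1, 2, 6] / [8];  Q = [1, 3, 4] / [2]
  Insert 9 (step 5): P = [1, 2, 6, 9] / [8];  Q = [1, 3, 4, 5] / [2]
  Insert 7 (step 6): P = [1, 2, 6, 7] / [8, 9];  Q = [1, 3, 4, 5] / [2, 6]
  Insert 5 (step 7): P = [1, 2, 5, 7] / [6, 9] / [8];  Q = [1, 3, 4, 5] / [2, 6] / [7]
  Insert 3 (step 8): P = [1, 2, 3, 7] / [5, 9] / [6] / [8];  Q = [1, 3, 4, 5] / [2, 6] / [7] / [8]
  Insert 4 (step 9): P = [1, 2, 3, 4] / [5, 7] / [6, 9] / [8];  Q = [1, 3, 4, 5] / [2, 6] / [7, 9] / [8]
Final shape: (4, 2, 2, 1).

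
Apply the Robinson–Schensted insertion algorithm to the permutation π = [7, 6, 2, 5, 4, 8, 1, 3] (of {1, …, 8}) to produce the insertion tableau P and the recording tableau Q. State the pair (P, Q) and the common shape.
P = [1, 3, 8] / [2, 4] / [5] / [6] / [7];  Q = [1, 4, 6] / [2, 8] / [3] / [5] / [7];  common shape = (3, 2, 1, 1, 1)

Row-insert the values π_1, π_2, … into P one at a time, bumping the leftmost entry strictly greater than the inserted value down to the next row. The recording tableau Q records, in position (i, j), the step at which that cell was added to P.
  Insert 7 (step 1): P = [7];  Q = [1]
  Insert 6 (step 2): P = [6] / [7];  Q = [1] / [2]
  Insert 2 (step 3): P = [2] / [6] / [7];  Q = [1] / [2] / [3]
  Insert 5 (step 4): P = [2, 5] / [6] / [7];  Q = [1, 4] / [2] / [3]
  Insert 4 (step 5): P = [2, 4] / [5] / [6] / [7];  Q = [1, 4] / [2] / [3] / [5]
  Insert 8 (step 6): P = [2, 4, 8] / [5] / [6] / [7];  Q = [1, 4, 6] / [2] / [3] / [5]
  Insert 1 (step 7): P = [1, 4, 8] / [2] / [5] / [6] / [7];  Q = [1, 4, 6] / [2] / [3] / [5] / [7]
  Insert 3 (step 8): P = [1, 3, 8] / [2, 4] / [5] / [6] / [7];  Q = [1, 4, 6] / [2, 8] / [3] / [5] / [7]
Final shape: (3, 2, 1, 1, 1).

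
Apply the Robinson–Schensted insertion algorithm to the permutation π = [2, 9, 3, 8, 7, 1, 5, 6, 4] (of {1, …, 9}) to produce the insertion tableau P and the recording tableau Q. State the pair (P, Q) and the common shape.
P = [1, 3, 4, 6] / [2, 5] / [7] / [8] / [9];  Q = [1, 2, 4, 8] / [3, 7] / [5] / [6] / [9];  common shape = (4, 2, 1, 1, 1)

Row-insert the values π_1, π_2, … into P one at a time, bumping the leftmost entry strictly greater than the inserted value down to the next row. The recording tableau Q records, in position (i, j), the step at which that cell was added to P.
  Insert 2 (step 1): P = [2];  Q = [1]
  Insert 9 (step 2): P = [2, 9];  Q = [1, 2]
  Insert 3 (step 3): P = [2, 3] / [9];  Q = [1, 2] / [3]
  Insert 8 (step 4): P = [2, 3, 8] / [9];  Q = [1, 2, 4] / [3]
  Insert 7 (step 5): P = [2, 3, 7] / [8] / [9];  Q = [1, 2, 4] / [3] / [5]
  Insert 1 (step 6): P = [1, 3, 7] / [2] / [8] / [9];  Q = [1, 2, 4] / [3] / [5] / [6]
  Insert 5 (step 7): P = [1, 3, 5] / [2, 7] / [8] / [9];  Q = [1, 2, 4] / [3, 7] / [5] / [6]
  Insert 6 (step 8): P = [1, 3, 5, 6] / [2, 7] / [8] / [9];  Q = [1, 2, 4, 8] / [3, 7] / [5] / [6]
  Insert 4 (step 9): P = [1, 3, 4, 6] / [2, 5] / [7] / [8] / [9];  Q = [1, 2, 4, 8] / [3, 7] / [5] / [6] / [9]
Final shape: (4, 2, 1, 1, 1).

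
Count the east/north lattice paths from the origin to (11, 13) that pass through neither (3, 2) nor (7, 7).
Number of paths = 1284204

Inclusion–exclusion. Total paths: C(24, 11) = 2496144. Through P₁: C(5, 3)·C(19, 8) = 755820. Through P₂: C(14, 7)·C(10, 4) = 720720. Since P₁ is strictly southwest of P₂, a monotone path through both must visit P₁ then P₂; paths through both = C(5, 3)·C(9, 4)·C(10, 4) = 264600. Avoid both = 2496144 − 755820 − 720720 + 264600 = 1284204.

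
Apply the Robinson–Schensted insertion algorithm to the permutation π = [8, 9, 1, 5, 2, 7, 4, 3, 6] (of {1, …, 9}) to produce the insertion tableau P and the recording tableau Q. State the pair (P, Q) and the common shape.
P = [1, 2, 3, 6] / [4, 7] / [5, 9] / [8];  Q = [1, 2, 6, 9] / [3, 4] / [5, 7] / [8];  common shape = (4, 2, 2, 1)

Row-insert the values π_1, π_2, … into P one at a time, bumping the leftmost entry strictly greater than the inserted value down to the next row. The recording tableau Q records, in position (i, j), the step at which that cell was added to P.
  Insert 8 (step 1): P = [8];  Q = [1]
  Insert 9 (step 2): P = [8, 9];  Q = [1, 2]
  Insert 1 (step 3): P = [1, 9] / [8];  Q = [1, 2] / [3]
  Insert 5 (step 4): P = [1, 5] / [8, 9];  Q = [1, 2] / [3, 4]
  Insert 2 (step 5): P = [1, 2] / [5, 9] / [8];  Q = [1, 2] / [3, 4] / [5]
  Insert 7 (step 6): P = [1, 2, 7] / [5, 9] / [8];  Q = [1, 2, 6] / [3, 4] / [5]
  Insert 4 (step 7): P = [1, 2, 4] / [5, 7] / [8, 9];  Q = [1, 2, 6] / [3, 4] / [5, 7]
  Insert 3 (step 8): P = [1, 2, 3] / [4, 7] / [5, 9] / [8];  Q = [1, 2, 6] / [3, 4] / [5, 7] / [8]
  Insert 6 (step 9): P = [1, 2, 3, 6] / [4, 7] / [5, 9] / [8];  Q = [1, 2, 6, 9] / [3, 4] / [5, 7] / [8]
Final shape: (4, 2, 2, 1).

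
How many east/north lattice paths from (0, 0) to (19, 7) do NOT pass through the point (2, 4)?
Number of paths = 640700

Total paths from (0, 0) to (19, 7): C(26, 19) = 657800. Paths through (2, 4): (paths (0, 0) → (2, 4)) × (paths (2, 4) → (19, 7)) = C(6, 2) · C(20, 17) = 15 · 1140 = 17100. Avoidance count = 657800 − 17100 = 640700.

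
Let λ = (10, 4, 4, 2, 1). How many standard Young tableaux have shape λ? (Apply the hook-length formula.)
# SYT of shape (10, 4, 4, 2, 1) = 155195040

Hook-length formula: f^λ = n! / Π hook(c), product over all cells c of the Young diagram. For λ = (10, 4, 4, 2, 1), n = 21 boxes. Hook lengths by row (left-to-right, top-to-bottom): [14, 12, 10, 9, 6, 5, 4, 3, 2, 1]; [7, 5, 3, 2]; [6, 4, 2, 1]; [3, 1]; [1]. Product of hooks = 329204736000. So f^λ = 21! / 329204736000 = 51090942171709440000 / 329204736000 = 155195040.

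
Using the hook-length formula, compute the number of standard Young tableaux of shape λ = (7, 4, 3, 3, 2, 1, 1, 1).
# SYT of shape (7, 4, 3, 3, 2, 1, 1, 1) = 3456969516

Hook-length formula: f^λ = n! / Π hook(c), product over all cells c of the Young diagram. For λ = (7, 4, 3, 3, 2, 1, 1, 1), n = 22 boxes. Hook lengths by row (left-to-right, top-to-bottom): [14, 10, 8, 5, 3, 2, 1]; [10, 6, 4, 1]; [8, 4, 2]; [7, 3, 1]; [5, 1]; [3]; [2]; [1]. Product of hooks = 325140480000. So f^λ = 22! / 325140480000 = 1124000727777607680000 / 325140480000 = 3456969516.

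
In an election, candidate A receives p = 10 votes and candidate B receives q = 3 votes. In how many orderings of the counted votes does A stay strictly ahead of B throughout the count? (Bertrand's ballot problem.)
Strict-lead orderings = 154

Total orderings of the 13 votes with 10 for A: C(13, 10) = 286. By the Bertrand ballot formula (Cycle Lemma / reflection principle), the number of orderings in which A is strictly ahead of B throughout is (p − q)/(p + q) · C(p + q, p) = (10 − 3)/(10 + 3) · 286 = 154.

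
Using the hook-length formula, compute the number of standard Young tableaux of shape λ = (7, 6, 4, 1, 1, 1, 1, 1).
# SYT of shape (7, 6, 4, 1, 1, 1, 1, 1) = 1066965900

Hook-length formula: f^λ = n! / Π hook(c), product over all cells c of the Young diagram. For λ = (7, 6, 4, 1, 1, 1, 1, 1), n = 22 boxes. Hook lengths by row (left-to-right, top-to-bottom): [14, 8, 7, 6, 4, 3, 1]; [12, 6, 5, 4, 2, 1]; [9, 3, 2, 1]; [5]; [4]; [3]; [2]; [1]. Product of hooks = 1053455155200. So f^λ = 22! / 1053455155200 = 1124000727777607680000 / 1053455155200 = 1066965900.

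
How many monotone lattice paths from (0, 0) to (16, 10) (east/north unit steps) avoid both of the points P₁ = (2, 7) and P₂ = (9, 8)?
Number of paths = 4422463

Inclusion–exclusion. Total paths: C(26, 16) = 5311735. Through P₁: C(9, 2)·C(17, 14) = 24480. Through P₂: C(17, 9)·C(9, 7) = 875160. Since P₁ is strictly southwest of P₂, a monotone path through both must visit P₁ then P₂; paths through both = C(9, 2)·C(8, 7)·C(9, 7) = 10368. Avoid both = 5311735 − 24480 − 875160 + 10368 = 4422463.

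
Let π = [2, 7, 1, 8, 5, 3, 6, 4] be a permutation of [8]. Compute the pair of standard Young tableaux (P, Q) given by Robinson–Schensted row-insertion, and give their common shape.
P = [1, 3, 4] / [2, 5, 6] / [7, 8];  Q = [1, 2, 4] / [3, 5, 7] / [6, 8];  common shape = (3, 3, 2)

Row-insert the values π_1, π_2, … into P one at a time, bumping the leftmost entry strictly greater than the inserted value down to the next row. The recording tableau Q records, in position (i, j), the step at which that cell was added to P.
  Insert 2 (step 1): P = [2];  Q = [1]
  Insert 7 (step 2): P = [2, 7];  Q = [1, 2]
  Insert 1 (step 3): P = [1, 7] / [2];  Q = [1, 2] / [3]
  Insert 8 (step 4): P = [1, 7, 8] / [2];  Q = [1, 2, 4] / [3]
  Insert 5 (step 5): P = [1, 5, 8] / [2, 7];  Q = [1, 2, 4] / [3, 5]
  Insert 3 (step 6): P = [1, 3, 8] / [2, 5] / [7];  Q = [1, 2, 4] / [3, 5] / [6]
  Insert 6 (step 7): P = [1, 3, 6] / [2, 5, 8] / [7];  Q = [1, 2, 4] / [3, 5, 7] / [6]
  Insert 4 (step 8): P = [1, 3, 4] / [2, 5, 6] / [7, 8];  Q = [1, 2, 4] / [3, 5, 7] / [6, 8]
Final shape: (3, 3, 2).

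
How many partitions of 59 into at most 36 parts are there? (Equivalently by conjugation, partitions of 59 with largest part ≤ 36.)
p(59, parts ≤ 36) = 827312

Use the recurrence p(n, m) = p(n, m−1) + p(n−m, m): either the largest part is < m (count p(n, m−1)) or the largest part is exactly m (remove one copy of m, count p(n−m, m)). With p(0, ·) = 1 this gives p(59, parts ≤ 36) = 827312. (By conjugating Young diagrams, this also counts partitions of 59 into at most 36 parts.)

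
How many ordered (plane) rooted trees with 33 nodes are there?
C_32 = 55534064877048198

These ordered rooted trees are counted by the Catalan number C_n = (1/(n + 1)) · C(2n, n). For n = 32: C_32 = (1/33) · C(64, 32) = 1832624140942590534/33 = 55534064877048198.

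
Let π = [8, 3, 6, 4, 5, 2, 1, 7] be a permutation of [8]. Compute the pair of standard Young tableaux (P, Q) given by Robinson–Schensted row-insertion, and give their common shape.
P = [1, 4, 5, 7] / [2] / [3] / [6] / [8];  Q = [1, 3, 5, 8] / [2] / [4] / [6] / [7];  common shape = (4, 1, 1, 1, 1)

Row-insert the values π_1, π_2, … into P one at a time, bumping the leftmost entry strictly greater than the inserted value down to the next row. The recording tableau Q records, in position (i, j), the step at which that cell was added to P.
  Insert 8 (step 1): P = [8];  Q = [1]
  Insert 3 (step 2): P = [3] / [8];  Q = [1] / [2]
  Insert 6 (step 3): P = [3, 6] / [8];  Q = [1, 3] / [2]
  Insert 4 (step 4): P = [3, 4] / [6] / [8];  Q = [1, 3] / [2] / [4]
  Insert 5 (step 5): P = [3, 4, 5] / [6] / [8];  Q = [1, 3, 5] / [2] / [4]
  Insert 2 (step 6): P = [2, 4, 5] / [3] / [6] / [8];  Q = [1, 3, 5] / [2] / [4] / [6]
  Insert 1 (step 7): P = [1, 4, 5] / [2] / [3] / [6] / [8];  Q = [1, 3, 5] / [2] / [4] / [6] / [7]
  Insert 7 (step 8): P = [1, 4, 5, 7] / [2] / [3] / [6] / [8];  Q = [1, 3, 5, 8] / [2] / [4] / [6] / [7]
Final shape: (4, 1, 1, 1, 1).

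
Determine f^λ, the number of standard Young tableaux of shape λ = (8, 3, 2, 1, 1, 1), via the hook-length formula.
# SYT of shape (8, 3, 2, 1, 1, 1) = 337920

Hook-length formula: f^λ = n! / Π hook(c), product over all cells c of the Young diagram. For λ = (8, 3, 2, 1, 1, 1), n = 16 boxes. Hook lengths by row (left-to-right, top-to-bottom): [13, 9, 7, 5, 4, 3, 2, 1]; [7, 3, 1]; [5, 1]; [3]; [2]; [1]. Product of hooks = 61916400. So f^λ = 16! / 61916400 = 20922789888000 / 61916400 = 337920.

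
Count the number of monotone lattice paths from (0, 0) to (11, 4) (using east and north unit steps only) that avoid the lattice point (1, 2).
Number of paths = 1167

Total paths from (0, 0) to (11, 4): C(15, 11) = 1365. Paths through (1, 2): (paths (0, 0) → (1, 2)) × (paths (1, 2) → (11, 4)) = C(3, 1) · C(12, 10) = 3 · 66 = 198. Avoidance count = 1365 − 198 = 1167.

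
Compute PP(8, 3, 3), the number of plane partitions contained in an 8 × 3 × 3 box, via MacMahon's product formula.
PP(8, 3, 3) = 259545

Evaluate the triple product over i = 1..8, j = 1..3, k = 1..3. The factors are (2/1) · (3/2) · (4/3) · (3/2) · (4/3) · (5/4) · (4/3) · (5/4) · … (72 factors total). The numerators and denominators telescope so the product is an integer; carrying out the multiplication exactly gives PP(8, 3, 3) = 259545.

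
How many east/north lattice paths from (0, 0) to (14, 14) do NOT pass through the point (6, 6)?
Number of paths = 28224720

Total paths from (0, 0) to (14, 14): C(28, 14) = 40116600. Paths through (6, 6): (paths (0, 0) → (6, 6)) × (paths (6, 6) → (14, 14)) = C(12, 6) · C(16, 8) = 924 · 12870 = 11891880. Avoidance count = 40116600 − 11891880 = 28224720.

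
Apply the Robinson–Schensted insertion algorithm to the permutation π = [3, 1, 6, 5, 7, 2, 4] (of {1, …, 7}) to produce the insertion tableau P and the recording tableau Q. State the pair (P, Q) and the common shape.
P = [1, 2, 4] / [3, 5, 7] / [6];  Q = [1, 3, 5] / [2, 4, 7] / [6];  common shape = (3, 3, 1)

Row-insert the values π_1, π_2, … into P one at a time, bumping the leftmost entry strictly greater than the inserted value down to the next row. The recording tableau Q records, in position (i, j), the step at which that cell was added to P.
  Insert 3 (step 1): P = [3];  Q = [1]
  Insert 1 (step 2): P = [1] / [3];  Q = [1] / [2]
  Insert 6 (step 3): P = [1, 6] / [3];  Q = [1, 3] / [2]
  Insert 5 (step 4): P = [1, 5] / [3, 6];  Q = [1, 3] / [2, 4]
  Insert 7 (step 5): P = [1, 5, 7] / [3, 6];  Q = [1, 3, 5] / [2, 4]
  Insert 2 (step 6): P = [1, 2, 7] / [3, 5] / [6];  Q = [1, 3, 5] / [2, 4] / [6]
  Insert 4 (step 7): P = [1, 2, 4] / [3, 5, 7] / [6];  Q = [1, 3, 5] / [2, 4, 7] / [6]
Final shape: (3, 3, 1).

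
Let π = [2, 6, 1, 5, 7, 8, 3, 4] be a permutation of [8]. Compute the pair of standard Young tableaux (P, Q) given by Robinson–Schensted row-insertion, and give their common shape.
P = [1, 3, 4, 8] / [2, 5, 7] / [6];  Q = [1, 2, 5, 6] / [3, 4, 8] / [7];  common shape = (4, 3, 1)

Row-insert the values π_1, π_2, … into P one at a time, bumping the leftmost entry strictly greater than the inserted value down to the next row. The recording tableau Q records, in position (i, j), the step at which that cell was added to P.
  Insert 2 (step 1): P = [2];  Q = [1]
  Insert 6 (step 2): P = [2, 6];  Q = [1, 2]
  Insert 1 (step 3): P = [1, 6] / [2];  Q = [1, 2] / [3]
  Insert 5 (step 4): P = [1, 5] / [2, 6];  Q = [1, 2] / [3, 4]
  Insert 7 (step 5): P = [1, 5, 7] / [2, 6];  Q = [1, 2, 5] / [3, 4]
  Insert 8 (step 6): P = [1, 5, 7, 8] / [2, 6];  Q = [1, 2, 5, 6] / [3, 4]
  Insert 3 (step 7): P = [1, 3, 7, 8] / [2, 5] / [6];  Q = [1, 2, 5, 6] / [3, 4] / [7]
  Insert 4 (step 8): P = [1, 3, 4, 8] / [2, 5, 7] / [6];  Q = [1, 2, 5, 6] / [3, 4, 8] / [7]
Final shape: (4, 3, 1).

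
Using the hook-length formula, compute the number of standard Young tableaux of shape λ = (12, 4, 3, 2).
# SYT of shape (12, 4, 3, 2) = 23279256

Hook-length formula: f^λ = n! / Π hook(c), product over all cells c of the Young diagram. For λ = (12, 4, 3, 2), n = 21 boxes. Hook lengths by row (left-to-right, top-to-bottom): [15, 14, 12, 10, 8, 7, 6, 5, 4, 3, 2, 1]; [6, 5, 3, 1]; [4, 3, 1]; [2, 1]. Product of hooks = 2194698240000. So f^λ = 21! / 2194698240000 = 51090942171709440000 / 2194698240000 = 23279256.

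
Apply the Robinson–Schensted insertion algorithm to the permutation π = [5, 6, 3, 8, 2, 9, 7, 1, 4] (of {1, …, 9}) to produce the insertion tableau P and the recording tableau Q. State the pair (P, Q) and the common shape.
P = [1, 4, 7, 9] / [2, 6] / [3, 8] / [5];  Q = [1, 2, 4, 6] / [3, 7] / [5, 9] / [8];  common shape = (4, 2, 2, 1)

Row-insert the values π_1, π_2, … into P one at a time, bumping the leftmost entry strictly greater than the inserted value down to the next row. The recording tableau Q records, in position (i, j), the step at which that cell was added to P.
  Insert 5 (step 1): P = [5];  Q = [1]
  Insert 6 (step 2): P = [5, 6];  Q = [1, 2]
  Insert 3 (step 3): P = [3, 6] / [5];  Q = [1, 2] / [3]
  Insert 8 (step 4): P = [3, 6, 8] / [5];  Q = [1, 2, 4] / [3]
  Insert 2 (step 5): P = [2, 6, 8] / [3] / [5];  Q = [1, 2, 4] / [3] / [5]
  Insert 9 (step 6): P = [2, 6, 8, 9] / [3] / [5];  Q = [1, 2, 4, 6] / [3] / [5]
  Insert 7 (step 7): P = [2, 6, 7, 9] / [3, 8] / [5];  Q = [1, 2, 4, 6] / [3, 7] / [5]
  Insert 1 (step 8): P = [1, 6, 7, 9] / [2, 8] / [3] / [5];  Q = [1, 2, 4, 6] / [3, 7] / [5] / [8]
  Insert 4 (step 9): P = [1, 4, 7, 9] / [2, 6] / [3, 8] / [5];  Q = [1, 2, 4, 6] / [3, 7] / [5, 9] / [8]
Final shape: (4, 2, 2, 1).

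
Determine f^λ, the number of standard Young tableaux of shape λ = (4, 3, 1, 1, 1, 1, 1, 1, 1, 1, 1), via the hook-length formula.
# SYT of shape (4, 3, 1, 1, 1, 1, 1, 1, 1, 1, 1) = 14300

Hook-length formula: f^λ = n! / Π hook(c), product over all cells c of the Young diagram. For λ = (4, 3, 1, 1, 1, 1, 1, 1, 1, 1, 1), n = 16 boxes. Hook lengths by row (left-to-right, top-to-bottom): [14, 4, 3, 1]; [12, 2, 1]; [9]; [8]; [7]; [6]; [5]; [4]; [3]; [2]; [1]. Product of hooks = 1463132160. So f^λ = 16! / 1463132160 = 20922789888000 / 1463132160 = 14300.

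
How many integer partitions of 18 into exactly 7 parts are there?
p(18, 7 parts) = 49

Partitions of n into exactly k parts are in bijection with partitions of n − k into at most k parts (subtract 1 from each part). So p(18, exactly 7) = p(11, parts ≤ 7). Computing via the recurrence p(m, j) = p(m, j−1) + p(m−j, j) gives 49.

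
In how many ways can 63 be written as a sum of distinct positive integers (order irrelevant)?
q(63) = 14848

A partition into distinct parts is a strictly decreasing sequence summing to n. The recurrence d(n, m) = d(n, m−1) + d(n−m, m−1) (use part m at most once) with q(n) = d(n, n) gives q(63) = 14848. (Euler's theorem: # distinct-part partitions = # odd-part partitions.)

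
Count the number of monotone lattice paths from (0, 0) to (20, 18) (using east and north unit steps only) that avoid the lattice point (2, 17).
Number of paths = 33577997361

Total paths from (0, 0) to (20, 18): C(38, 20) = 33578000610. Paths through (2, 17): (paths (0, 0) → (2, 17)) × (paths (2, 17) → (20, 18)) = C(19, 2) · C(19, 18) = 171 · 19 = 3249. Avoidance count = 33578000610 − 3249 = 33577997361.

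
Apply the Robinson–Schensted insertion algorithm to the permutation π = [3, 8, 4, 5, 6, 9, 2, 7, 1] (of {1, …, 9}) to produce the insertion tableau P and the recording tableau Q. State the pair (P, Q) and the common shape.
P = [1, 4, 5, 6, 7] / [2, 9] / [3] / [8];  Q = [1, 2, 4, 5, 6] / [3, 8] / [7] / [9];  common shape = (5, 2, 1, 1)

Row-insert the values π_1, π_2, … into P one at a time, bumping the leftmost entry strictly greater than the inserted value down to the next row. The recording tableau Q records, in position (i, j), the step at which that cell was added to P.
  Insert 3 (step 1): P = [3];  Q = [1]
  Insert 8 (step 2): P = [3, 8];  Q = [1, 2]
  Insert 4 (step 3): P = [3, 4] / [8];  Q = [1, 2] / [3]
  Insert 5 (step 4): P = [3, 4, 5] / [8];  Q = [1, 2, 4] / [3]
  Insert 6 (step 5): P = [3, 4, 5, 6] / [8];  Q = [1, 2, 4, 5] / [3]
  Insert 9 (step 6): P = [3, 4, 5, 6, 9] / [8];  Q = [1, 2, 4, 5, 6] / [3]
  Insert 2 (step 7): P = [2, 4, 5, 6, 9] / [3] / [8];  Q = [1, 2, 4, 5, 6] / [3] / [7]
  Insert 7 (step 8): P = [2, 4, 5, 6, 7] / [3, 9] / [8];  Q = [1, 2, 4, 5, 6] / [3, 8] / [7]
  Insert 1 (step 9): P = [1, 4, 5, 6, 7] / [2, 9] / [3] / [8];  Q = [1, 2, 4, 5, 6] / [3, 8] / [7] / [9]
Final shape: (5, 2, 1, 1).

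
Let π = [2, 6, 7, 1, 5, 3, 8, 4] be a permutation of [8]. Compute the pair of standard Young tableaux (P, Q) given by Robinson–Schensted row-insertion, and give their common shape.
P = [1, 3, 4, 8] / [2, 5, 7] / [6];  Q = [1, 2, 3, 7] / [4, 5, 8] / [6];  common shape = (4, 3, 1)

Row-insert the values π_1, π_2, … into P one at a time, bumping the leftmost entry strictly greater than the inserted value down to the next row. The recording tableau Q records, in position (i, j), the step at which that cell was added to P.
  Insert 2 (step 1): P = [2];  Q = [1]
  Insert 6 (step 2): P = [2, 6];  Q = [1, 2]
  Insert 7 (step 3): P = [2, 6, 7];  Q = [1, 2, 3]
  Insert 1 (step 4): P = [1, 6, 7] / [2];  Q = [1, 2, 3] / [4]
  Insert 5 (step 5): P = [1, 5, 7] / [2, 6];  Q = [1, 2, 3] / [4, 5]
  Insert 3 (step 6): P = [1, 3, 7] / [2, 5] / [6];  Q = [1, 2, 3] / [4, 5] / [6]
  Insert 8 (step 7): P = [1, 3, 7, 8] / [2, 5] / [6];  Q = [1, 2, 3, 7] / [4, 5] / [6]
  Insert 4 (step 8): P = [1, 3, 4, 8] / [2, 5, 7] / [6];  Q = [1, 2, 3, 7] / [4, 5, 8] / [6]
Final shape: (4, 3, 1).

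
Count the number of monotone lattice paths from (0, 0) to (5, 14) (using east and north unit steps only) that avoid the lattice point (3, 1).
Number of paths = 11208

Total paths from (0, 0) to (5, 14): C(19, 5) = 11628. Paths through (3, 1): (paths (0, 0) → (3, 1)) × (paths (3, 1) → (5, 14)) = C(4, 3) · C(15, 2) = 4 · 105 = 420. Avoidance count = 11628 − 420 = 11208.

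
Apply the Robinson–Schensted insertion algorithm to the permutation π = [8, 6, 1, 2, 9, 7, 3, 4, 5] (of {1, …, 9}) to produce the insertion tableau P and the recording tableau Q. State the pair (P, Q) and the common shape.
P = [1, 2, 3, 4, 5] / [6, 7] / [8, 9];  Q = [1, 4, 5, 8, 9] / [2, 6] / [3, 7];  common shape = (5, 2, 2)

Row-insert the values π_1, π_2, … into P one at a time, bumping the leftmost entry strictly greater than the inserted value down to the next row. The recording tableau Q records, in position (i, j), the step at which that cell was added to P.
  Insert 8 (step 1): P = [8];  Q = [1]
  Insert 6 (step 2): P = [6] / [8];  Q = [1] / [2]
  Insert 1 (step 3): P = [1] / [6] / [8];  Q = [1] / [2] / [3]
  Insert 2 (step 4): P = [1, 2] / [6] / [8];  Q = [1, 4] / [2] / [3]
  Insert 9 (step 5): P = [1, 2, 9] / [6] / [8];  Q = [1, 4, 5] / [2] / [3]
  Insert 7 (step 6): P = [1, 2, 7] / [6, 9] / [8];  Q = [1, 4, 5] / [2, 6] / [3]
  Insert 3 (step 7): P = [1, 2, 3] / [6, 7] / [8, 9];  Q = [1, 4, 5] / [2, 6] / [3, 7]
  Insert 4 (step 8): P = [1, 2, 3, 4] / [6, 7] / [8, 9];  Q = [1, 4, 5, 8] / [2, 6] / [3, 7]
  Insert 5 (step 9): P = [1, 2, 3, 4, 5] / [6, 7] / [8, 9];  Q = [1, 4, 5, 8, 9] / [2, 6] / [3, 7]
Final shape: (5, 2, 2).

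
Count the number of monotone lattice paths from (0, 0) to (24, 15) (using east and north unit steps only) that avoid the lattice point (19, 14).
Number of paths = 20227985460

Total paths from (0, 0) to (24, 15): C(39, 24) = 25140840660. Paths through (19, 14): (paths (0, 0) → (19, 14)) × (paths (19, 14) → (24, 15)) = C(33, 19) · C(6, 5) = 818809200 · 6 = 4912855200. Avoidance count = 25140840660 − 4912855200 = 20227985460.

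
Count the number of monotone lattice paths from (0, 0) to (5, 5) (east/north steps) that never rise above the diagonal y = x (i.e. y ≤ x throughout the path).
Number of paths = 42

By the reflection principle (André's argument), the number of monotone paths to (5, 5) with n ≤ m that never go above y = x is C(10, 5) − C(10, 6) = 252 − 210 = 42.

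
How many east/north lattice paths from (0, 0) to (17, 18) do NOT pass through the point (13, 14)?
Number of paths = 3133486650

Total paths from (0, 0) to (17, 18): C(35, 17) = 4537567650. Paths through (13, 14): (paths (0, 0) → (13, 14)) × (paths (13, 14) → (17, 18)) = C(27, 13) · C(8, 4) = 20058300 · 70 = 1404081000. Avoidance count = 4537567650 − 1404081000 = 3133486650.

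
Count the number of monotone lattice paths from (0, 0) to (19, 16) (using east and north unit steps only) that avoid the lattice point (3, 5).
Number of paths = 3329806830

Total paths from (0, 0) to (19, 16): C(35, 19) = 4059928950. Paths through (3, 5): (paths (0, 0) → (3, 5)) × (paths (3, 5) → (19, 16)) = C(8, 3) · C(27, 16) = 56 · 13037895 = 730122120. Avoidance count = 4059928950 − 730122120 = 3329806830.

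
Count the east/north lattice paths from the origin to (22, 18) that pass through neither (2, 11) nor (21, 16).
Number of paths = 74693617386

Inclusion–exclusion. Total paths: C(40, 22) = 113380261800. Through P₁: C(13, 2)·C(27, 20) = 69266340. Through P₂: C(37, 21)·C(3, 1) = 38627324010. Since P₁ is strictly southwest of P₂, a monotone path through both must visit P₁ then P₂; paths through both = C(13, 2)·C(24, 19)·C(3, 1) = 9945936. Avoid both = 113380261800 − 69266340 − 38627324010 + 9945936 = 74693617386.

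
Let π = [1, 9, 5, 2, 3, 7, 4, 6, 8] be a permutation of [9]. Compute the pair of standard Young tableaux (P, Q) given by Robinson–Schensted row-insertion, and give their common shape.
P = [1, 2, 3, 4, 6, 8] / [5, 7] / [9];  Q = [1, 2, 5, 6, 8, 9] / [3, 7] / [4];  common shape = (6, 2, 1)

Row-insert the values π_1, π_2, … into P one at a time, bumping the leftmost entry strictly greater than the inserted value down to the next row. The recording tableau Q records, in position (i, j), the step at which that cell was added to P.
  Insert 1 (step 1): P = [1];  Q = [1]
  Insert 9 (step 2): P = [1, 9];  Q = [1, 2]
  Insert 5 (step 3): P = [1, 5] / [9];  Q = [1, 2] / [3]
  Insert 2 (step 4): P = [1, 2] / [5] / [9];  Q = [1, 2] / [3] / [4]
  Insert 3 (step 5): P = [1, 2, 3] / [5] / [9];  Q = [1, 2, 5] / [3] / [4]
  Insert 7 (step 6): P = [1, 2, 3, 7] / [5] / [9];  Q = [1, 2, 5, 6] / [3] / [4]
  Insert 4 (step 7): P = [1, 2, 3, 4] / [5, 7] / [9];  Q = [1, 2, 5, 6] / [3, 7] / [4]
  Insert 6 (step 8): P = [1, 2, 3, 4, 6] / [5, 7] / [9];  Q = [1, 2, 5, 6, 8] / [3, 7] / [4]
  Insert 8 (step 9): P = [1, 2, 3, 4, 6, 8] / [5, 7] / [9];  Q = [1, 2, 5, 6, 8, 9] / [3, 7] / [4]
Final shape: (6, 2, 1).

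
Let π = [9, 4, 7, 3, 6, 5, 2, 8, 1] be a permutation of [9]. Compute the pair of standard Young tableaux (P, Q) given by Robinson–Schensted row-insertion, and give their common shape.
P = [1, 5, 8] / [2, 6] / [3] / [4] / [7] / [9];  Q = [1, 3, 8] / [2, 5] / [4] / [6] / [7] / [9];  common shape = (3, 2, 1, 1, 1, 1)

Row-insert the values π_1, π_2, … into P one at a time, bumping the leftmost entry strictly greater than the inserted value down to the next row. The recording tableau Q records, in position (i, j), the step at which that cell was added to P.
  Insert 9 (step 1): P = [9];  Q = [1]
  Insert 4 (step 2): P = [4] / [9];  Q = [1] / [2]
  Insert 7 (step 3): P = [4, 7] / [9];  Q = [1, 3] / [2]
  Insert 3 (step 4): P = [3, 7] / [4] / [9];  Q = [1, 3] / [2] / [4]
  Insert 6 (step 5): P = [3, 6] / [4, 7] / [9];  Q = [1, 3] / [2, 5] / [4]
  Insert 5 (step 6): P = [3, 5] / [4, 6] / [7] / [9];  Q = [1, 3] / [2, 5] / [4] / [6]
  Insert 2 (step 7): P = [2, 5] / [3, 6] / [4] / [7] / [9];  Q = [1, 3] / [2, 5] / [4] / [6] / [7]
  Insert 8 (step 8): P = [2, 5, 8] / [3, 6] / [4] / [7] / [9];  Q = [1, 3, 8] / [2, 5] / [4] / [6] / [7]
  Insert 1 (step 9): P = [1, 5, 8] / [2, 6] / [3] / [4] / [7] / [9];  Q = [1, 3, 8] / [2, 5] / [4] / [6] / [7] / [9]
Final shape: (3, 2, 1, 1, 1, 1).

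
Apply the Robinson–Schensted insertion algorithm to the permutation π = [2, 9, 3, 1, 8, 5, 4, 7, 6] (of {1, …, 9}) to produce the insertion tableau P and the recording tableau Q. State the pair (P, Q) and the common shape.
P = [1, 3, 4, 6] / [2, 5, 7] / [8] / [9];  Q = [1, 2, 5, 8] / [3, 6, 9] / [4] / [7];  common shape = (4, 3, 1, 1)

Row-insert the values π_1, π_2, … into P one at a time, bumping the leftmost entry strictly greater than the inserted value down to the next row. The recording tableau Q records, in position (i, j), the step at which that cell was added to P.
  Insert 2 (step 1): P = [2];  Q = [1]
  Insert 9 (step 2): P = [2, 9];  Q = [1, 2]
  Insert 3 (step 3): P = [2, 3] / [9];  Q = [1, 2] / [3]
  Insert 1 (step 4): P = [1, 3] / [2] / [9];  Q = [1, 2] / [3] / [4]
  Insert 8 (step 5): P = [1, 3, 8] / [2] / [9];  Q = [1, 2, 5] / [3] / [4]
  Insert 5 (step 6): P = [1, 3, 5] / [2, 8] / [9];  Q = [1, 2, 5] / [3, 6] / [4]
  Insert 4 (step 7): P = [1, 3, 4] / [2, 5] / [8] / [9];  Q = [1, 2, 5] / [3, 6] / [4] / [7]
  Insert 7 (step 8): P = [1, 3, 4, 7] / [2, 5] / [8] / [9];  Q = [1, 2, 5, 8] / [3, 6] / [4] / [7]
  Insert 6 (step 9): P = [1, 3, 4, 6] / [2, 5, 7] / [8] / [9];  Q = [1, 2, 5, 8] / [3, 6, 9] / [4] / [7]
Final shape: (4, 3, 1, 1).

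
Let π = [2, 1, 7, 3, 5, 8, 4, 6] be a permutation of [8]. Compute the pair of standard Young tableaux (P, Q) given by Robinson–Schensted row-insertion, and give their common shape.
P = [1, 3, 4, 6] / [2, 5, 8] / [7];  Q = [1, 3, 5, 6] / [2, 4, 8] / [7];  common shape = (4, 3, 1)

Row-insert the values π_1, π_2, … into P one at a time, bumping the leftmost entry strictly greater than the inserted value down to the next row. The recording tableau Q records, in position (i, j), the step at which that cell was added to P.
  Insert 2 (step 1): P = [2];  Q = [1]
  Insert 1 (step 2): P = [1] / [2];  Q = [1] / [2]
  Insert 7 (step 3): P = [1, 7] / [2];  Q = [1, 3] / [2]
  Insert 3 (step 4): P = [1, 3] / [2, 7];  Q = [1, 3] / [2, 4]
  Insert 5 (step 5): P = [1, 3, 5] / [2, 7];  Q = [1, 3, 5] / [2, 4]
  Insert 8 (step 6): P = [1, 3, 5, 8] / [2, 7];  Q = [1, 3, 5, 6] / [2, 4]
  Insert 4 (step 7): P = [1, 3, 4, 8] / [2, 5] / [7];  Q = [1, 3, 5, 6] / [2, 4] / [7]
  Insert 6 (step 8): P = [1, 3, 4, 6] / [2, 5, 8] / [7];  Q = [1, 3, 5, 6] / [2, 4, 8] / [7]
Final shape: (4, 3, 1).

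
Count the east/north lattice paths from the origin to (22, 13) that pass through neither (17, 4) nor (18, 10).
Number of paths = 1006513305

Inclusion–exclusion. Total paths: C(35, 22) = 1476337800. Through P₁: C(21, 17)·C(14, 5) = 11981970. Through P₂: C(28, 18)·C(7, 4) = 459308850. Since P₁ is strictly southwest of P₂, a monotone path through both must visit P₁ then P₂; paths through both = C(21, 17)·C(7, 1)·C(7, 4) = 1466325. Avoid both = 1476337800 − 11981970 − 459308850 + 1466325 = 1006513305.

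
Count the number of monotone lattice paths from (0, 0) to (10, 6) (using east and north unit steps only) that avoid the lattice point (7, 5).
Number of paths = 4840

Total paths from (0, 0) to (10, 6): C(16, 10) = 8008. Paths through (7, 5): (paths (0, 0) → (7, 5)) × (paths (7, 5) → (10, 6)) = C(12, 7) · C(4, 3) = 792 · 4 = 3168. Avoidance count = 8008 − 3168 = 4840.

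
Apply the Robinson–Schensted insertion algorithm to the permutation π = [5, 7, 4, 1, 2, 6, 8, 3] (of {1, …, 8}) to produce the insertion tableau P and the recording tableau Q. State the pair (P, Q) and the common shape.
P = [1, 2, 3, 8] / [4, 6] / [5, 7];  Q = [1, 2, 6, 7] / [3, 5] / [4, 8];  common shape = (4, 2, 2)

Row-insert the values π_1, π_2, … into P one at a time, bumping the leftmost entry strictly greater than the inserted value down to the next row. The recording tableau Q records, in position (i, j), the step at which that cell was added to P.
  Insert 5 (step 1): P = [5];  Q = [1]
  Insert 7 (step 2): P = [5, 7];  Q = [1, 2]
  Insert 4 (step 3): P = [4, 7] / [5];  Q = [1, 2] / [3]
  Insert 1 (step 4): P = [1, 7] / [4] / [5];  Q = [1, 2] / [3] / [4]
  Insert 2 (step 5): P = [1, 2] / [4, 7] / [5];  Q = [1, 2] / [3, 5] / [4]
  Insert 6 (step 6): P = [1, 2, 6] / [4, 7] / [5];  Q = [1, 2, 6] / [3, 5] / [4]
  Insert 8 (step 7): P = [1, 2, 6, 8] / [4, 7] / [5];  Q = [1, 2, 6, 7] / [3, 5] / [4]
  Insert 3 (step 8): P = [1, 2, 3, 8] / [4, 6] / [5, 7];  Q = [1, 2, 6, 7] / [3, 5] / [4, 8]
Final shape: (4, 2, 2).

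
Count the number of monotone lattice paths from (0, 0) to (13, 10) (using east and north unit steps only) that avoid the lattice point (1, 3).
Number of paths = 942514

Total paths from (0, 0) to (13, 10): C(23, 13) = 1144066. Paths through (1, 3): (paths (0, 0) → (1, 3)) × (paths (1, 3) → (13, 10)) = C(4, 1) · C(19, 12) = 4 · 50388 = 201552. Avoidance count = 1144066 − 201552 = 942514.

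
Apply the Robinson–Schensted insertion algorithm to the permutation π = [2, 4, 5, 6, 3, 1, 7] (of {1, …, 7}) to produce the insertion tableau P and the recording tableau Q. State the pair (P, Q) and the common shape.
P = [1, 3, 5, 6, 7] / [2] / [4];  Q = [1, 2, 3, 4, 7] / [5] / [6];  common shape = (5, 1, 1)

Row-insert the values π_1, π_2, … into P one at a time, bumping the leftmost entry strictly greater than the inserted value down to the next row. The recording tableau Q records, in position (i, j), the step at which that cell was added to P.
  Insert 2 (step 1): P = [2];  Q = [1]
  Insert 4 (step 2): P = [2, 4];  Q = [1, 2]
  Insert 5 (step 3): P = [2, 4, 5];  Q = [1, 2, 3]
  Insert 6 (step 4): P = [2, 4, 5, 6];  Q = [1, 2, 3, 4]
  Insert 3 (step 5): P = [2, 3, 5, 6] / [4];  Q = [1, 2, 3, 4] / [5]
  Insert 1 (step 6): P = [1, 3, 5, 6] / [2] / [4];  Q = [1, 2, 3, 4] / [5] / [6]
  Insert 7 (step 7): P = [1, 3, 5, 6, 7] / [2] / [4];  Q = [1, 2, 3, 4, 7] / [5] / [6]
Final shape: (5, 1, 1).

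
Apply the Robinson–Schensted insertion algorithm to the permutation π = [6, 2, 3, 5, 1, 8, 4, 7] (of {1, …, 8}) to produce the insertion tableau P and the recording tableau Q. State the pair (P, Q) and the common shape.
P = [1, 3, 4, 7] / [2, 5, 8] / [6];  Q = [1, 3, 4, 6] / [2, 7, 8] / [5];  common shape = (4, 3, 1)

Row-insert the values π_1, π_2, … into P one at a time, bumping the leftmost entry strictly greater than the inserted value down to the next row. The recording tableau Q records, in position (i, j), the step at which that cell was added to P.
  Insert 6 (step 1): P = [6];  Q = [1]
  Insert 2 (step 2): P = [2] / [6];  Q = [1] / [2]
  Insert 3 (step 3): P = [2, 3] / [6];  Q = [1, 3] / [2]
  Insert 5 (step 4): P = [2, 3, 5] / [6];  Q = [1, 3, 4] / [2]
  Insert 1 (step 5): P = [1, 3, 5] / [2] / [6];  Q = [1, 3, 4] / [2] / [5]
  Insert 8 (step 6): P = [1, 3, 5, 8] / [2] / [6];  Q = [1, 3, 4, 6] / [2] / [5]
  Insert 4 (step 7): P = [1, 3, 4, 8] / [2, 5] / [6];  Q = [1, 3, 4, 6] / [2, 7] / [5]
  Insert 7 (step 8): P = [1, 3, 4, 7] / [2, 5, 8] / [6];  Q = [1, 3, 4, 6] / [2, 7, 8] / [5]
Final shape: (4, 3, 1).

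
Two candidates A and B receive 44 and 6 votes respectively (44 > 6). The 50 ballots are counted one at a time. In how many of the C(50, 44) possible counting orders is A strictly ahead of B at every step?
Strict-lead orderings = 12076932

Total orderings of the 50 votes with 44 for A: C(50, 44) = 15890700. By the Bertrand ballot formula (Cycle Lemma / reflection principle), the number of orderings in which A is strictly ahead of B throughout is (p − q)/(p + q) · C(p + q, p) = (44 − 6)/(44 + 6) · 15890700 = 12076932.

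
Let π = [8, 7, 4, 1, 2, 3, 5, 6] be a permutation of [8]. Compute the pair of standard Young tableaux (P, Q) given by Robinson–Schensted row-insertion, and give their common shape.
P = [1, 2, 3, 5, 6] / [4] / [7] / [8];  Q = [1, 5, 6, 7, 8] / [2] / [3] / [4];  common shape = (5, 1, 1, 1)

Row-insert the values π_1, π_2, … into P one at a time, bumping the leftmost entry strictly greater than the inserted value down to the next row. The recording tableau Q records, in position (i, j), the step at which that cell was added to P.
  Insert 8 (step 1): P = [8];  Q = [1]
  Insert 7 (step 2): P = [7] / [8];  Q = [1] / [2]
  Insert 4 (step 3): P = [4] / [7] / [8];  Q = [1] / [2] / [3]
  Insert 1 (step 4): P = [1] / [4] / [7] / [8];  Q = [1] / [2] / [3] / [4]
  Insert 2 (step 5): P = [1, 2] / [4] / [7] / [8];  Q = [1, 5] / [2] / [3] / [4]
  Insert 3 (step 6): P = [1, 2, 3] / [4] / [7] / [8];  Q = [1, 5, 6] / [2] / [3] / [4]
  Insert 5 (step 7): P = [1, 2, 3, 5] / [4] / [7] / [8];  Q = [1, 5, 6, 7] / [2] / [3] / [4]
  Insert 6 (step 8): P = [1, 2, 3, 5, 6] / [4] / [7] / [8];  Q = [1, 5, 6, 7, 8] / [2] / [3] / [4]
Final shape: (5, 1, 1, 1).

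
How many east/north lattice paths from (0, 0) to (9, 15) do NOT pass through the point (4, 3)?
Number of paths = 1090924

Total paths from (0, 0) to (9, 15): C(24, 9) = 1307504. Paths through (4, 3): (paths (0, 0) → (4, 3)) × (paths (4, 3) → (9, 15)) = C(7, 4) · C(17, 5) = 35 · 6188 = 216580. Avoidance count = 1307504 − 216580 = 1090924.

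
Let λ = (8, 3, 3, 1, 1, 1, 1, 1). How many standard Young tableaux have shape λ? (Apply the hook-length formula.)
# SYT of shape (8, 3, 3, 1, 1, 1, 1, 1) = 9053044

Hook-length formula: f^λ = n! / Π hook(c), product over all cells c of the Young diagram. For λ = (8, 3, 3, 1, 1, 1, 1, 1), n = 19 boxes. Hook lengths by row (left-to-right, top-to-bottom): [15, 9, 8, 5, 4, 3, 2, 1]; [9, 3, 2]; [8, 2, 1]; [5]; [4]; [3]; [2]; [1]. Product of hooks = 13436928000. So f^λ = 19! / 13436928000 = 121645100408832000 / 13436928000 = 9053044.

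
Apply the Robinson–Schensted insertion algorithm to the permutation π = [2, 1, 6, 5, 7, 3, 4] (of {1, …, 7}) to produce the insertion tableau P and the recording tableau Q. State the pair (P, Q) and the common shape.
P = [1, 3, 4] / [2, 5, 7] / [6];  Q = [1, 3, 5] / [2, 4, 7] / [6];  common shape = (3, 3, 1)

Row-insert the values π_1, π_2, … into P one at a time, bumping the leftmost entry strictly greater than the inserted value down to the next row. The recording tableau Q records, in position (i, j), the step at which that cell was added to P.
  Insert 2 (step 1): P = [2];  Q = [1]
  Insert 1 (step 2): P = [1] / [2];  Q = [1] / [2]
  Insert 6 (step 3): P = [1, 6] / [2];  Q = [1, 3] / [2]
  Insert 5 (step 4): P = [1, 5] / [2, 6];  Q = [1, 3] / [2, 4]
  Insert 7 (step 5): P = [1, 5, 7] / [2, 6];  Q = [1, 3, 5] / [2, 4]
  Insert 3 (step 6): P = [1, 3, 7] / [2, 5] / [6];  Q = [1, 3, 5] / [2, 4] / [6]
  Insert 4 (step 7): P = [1, 3, 4] / [2, 5, 7] / [6];  Q = [1, 3, 5] / [2, 4, 7] / [6]
Final shape: (3, 3, 1).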